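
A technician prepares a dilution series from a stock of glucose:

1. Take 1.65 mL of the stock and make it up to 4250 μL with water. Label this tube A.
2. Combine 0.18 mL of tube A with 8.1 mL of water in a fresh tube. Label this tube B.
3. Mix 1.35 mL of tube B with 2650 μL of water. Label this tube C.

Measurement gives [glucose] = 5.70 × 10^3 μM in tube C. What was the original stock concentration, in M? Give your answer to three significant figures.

Step 1: 1.65 mL brought to 4250 μL → factor 4.25/1.65 = 2.5758
Step 2: 0.18 mL + 8.1 mL = 8.28 mL total → factor 8.28/0.18 = 46
Step 3: 1.35 mL + 2650 μL = 4 mL total → factor 4/1.35 = 2.963
Overall dilution factor = 2.5758 × 46 × 2.963 = 351.07
Stock = 5.70 × 10^3 μM × 351.07 = 2.001 × 10^6 μM = 2.00 M

2.00 M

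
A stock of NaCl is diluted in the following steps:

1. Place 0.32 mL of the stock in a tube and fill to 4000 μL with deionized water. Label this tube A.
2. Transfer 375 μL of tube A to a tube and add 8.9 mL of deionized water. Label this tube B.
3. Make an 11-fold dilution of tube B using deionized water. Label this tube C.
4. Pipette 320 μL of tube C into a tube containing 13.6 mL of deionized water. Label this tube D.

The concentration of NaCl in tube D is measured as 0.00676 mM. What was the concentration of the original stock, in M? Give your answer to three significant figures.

1.00 M

Step 1: 0.32 mL brought to 4000 μL → factor 4/0.32 = 12.5
Step 2: 375 μL + 8.9 mL = 9275 μL total → factor 9275/375 = 24.733
Step 3: 11-fold → factor 11
Step 4: 320 μL + 13.6 mL = 13920 μL total → factor 13920/320 = 43.5
Overall dilution factor = 12.5 × 24.733 × 11 × 43.5 = 1.4794 × 10^5
Stock = 0.00676 mM × 1.4794 × 10^5 = 1000 mM = 1.00 M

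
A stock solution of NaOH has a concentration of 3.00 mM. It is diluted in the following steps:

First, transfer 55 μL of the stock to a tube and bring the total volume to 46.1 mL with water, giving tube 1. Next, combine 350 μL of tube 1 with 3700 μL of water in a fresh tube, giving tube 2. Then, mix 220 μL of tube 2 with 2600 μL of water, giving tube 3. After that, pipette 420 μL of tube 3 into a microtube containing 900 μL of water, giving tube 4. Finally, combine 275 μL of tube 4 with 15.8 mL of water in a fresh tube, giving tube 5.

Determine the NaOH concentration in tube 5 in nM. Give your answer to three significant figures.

0.131 nM

Step 1: 55 μL brought to 46.1 mL → factor 46100/55 = 838.18
Step 2: 350 μL + 3700 μL = 4050 μL total → factor 4050/350 = 11.571
Step 3: 220 μL + 2600 μL = 2820 μL total → factor 2820/220 = 12.818
Step 4: 420 μL + 900 μL = 1320 μL total → factor 1320/420 = 3.1429
Step 5: 275 μL + 15.8 mL = 16075 μL total → factor 16075/275 = 58.455
Overall dilution factor = 838.18 × 11.571 × 12.818 × 3.1429 × 58.455 = 2.284 × 10^7
Final = 3.00 mM / 2.284 × 10^7 = 1.313 × 10^-7 mM = 0.131 nM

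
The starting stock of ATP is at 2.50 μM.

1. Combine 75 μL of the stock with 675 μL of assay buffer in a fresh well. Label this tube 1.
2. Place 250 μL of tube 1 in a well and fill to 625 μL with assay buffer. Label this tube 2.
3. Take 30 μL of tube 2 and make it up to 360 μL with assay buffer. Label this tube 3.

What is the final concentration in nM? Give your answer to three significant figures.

8.33 nM

Step 1: 75 μL + 675 μL = 750 μL total → factor 750/75 = 10
Step 2: 250 μL brought to 625 μL → factor 625/250 = 2.5
Step 3: 30 μL brought to 360 μL → factor 360/30 = 12
Overall dilution factor = 10 × 2.5 × 12 = 300
Final = 2.50 μM / 300 = 0.008333 μM = 8.33 nM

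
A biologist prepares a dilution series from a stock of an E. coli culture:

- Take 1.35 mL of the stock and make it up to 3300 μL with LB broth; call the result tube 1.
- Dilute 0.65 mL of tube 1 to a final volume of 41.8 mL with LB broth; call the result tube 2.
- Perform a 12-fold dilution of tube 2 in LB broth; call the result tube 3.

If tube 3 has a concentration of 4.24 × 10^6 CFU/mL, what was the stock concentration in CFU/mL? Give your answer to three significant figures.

Step 1: 1.35 mL brought to 3300 μL → factor 3.3/1.35 = 2.4444
Step 2: 0.65 mL brought to 41.8 mL → factor 41.8/0.65 = 64.308
Step 3: 12-fold → factor 12
Overall dilution factor = 2.4444 × 64.308 × 12 = 1886.4
Stock = 4.24 × 10^6 CFU/mL × 1886.4 = 8.00 × 10^9 CFU/mL

8.00 × 10^9 CFU/mL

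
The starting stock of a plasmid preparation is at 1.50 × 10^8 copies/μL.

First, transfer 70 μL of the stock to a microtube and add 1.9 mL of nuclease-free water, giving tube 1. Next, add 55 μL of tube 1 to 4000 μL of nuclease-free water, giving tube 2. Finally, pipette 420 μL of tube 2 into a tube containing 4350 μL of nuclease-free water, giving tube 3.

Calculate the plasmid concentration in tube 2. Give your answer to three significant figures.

7.23 × 10^4 copies/μL

Step 1: 70 μL + 1.9 mL = 1970 μL total → factor 1970/70 = 28.143
Step 2: 55 μL + 4000 μL = 4055 μL total → factor 4055/55 = 73.727
Dilution factor through tube 2 = 28.143 × 73.727 = 2074.9
[tube 2] = 1.50 × 10^8 copies/μL / 2074.9 = 7.23 × 10^4 copies/μL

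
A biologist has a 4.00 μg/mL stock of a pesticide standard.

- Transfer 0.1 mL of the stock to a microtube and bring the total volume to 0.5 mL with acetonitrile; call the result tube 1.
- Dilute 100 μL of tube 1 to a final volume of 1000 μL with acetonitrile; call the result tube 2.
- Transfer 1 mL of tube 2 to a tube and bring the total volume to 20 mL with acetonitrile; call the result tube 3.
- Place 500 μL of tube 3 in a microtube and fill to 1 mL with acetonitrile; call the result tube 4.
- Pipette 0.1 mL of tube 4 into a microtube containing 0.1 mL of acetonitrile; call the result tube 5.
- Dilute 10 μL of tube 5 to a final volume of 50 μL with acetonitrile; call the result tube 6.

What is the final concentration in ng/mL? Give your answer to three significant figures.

0.200 ng/mL

Step 1: 0.1 mL brought to 0.5 mL → factor 0.5/0.1 = 5
Step 2: 100 μL brought to 1000 μL → factor 1000/100 = 10
Step 3: 1 mL brought to 20 mL → factor 20/1 = 20
Step 4: 500 μL brought to 1 mL → factor 1000/500 = 2
Step 5: 0.1 mL + 0.1 mL = 0.2 mL total → factor 0.2/0.1 = 2
Step 6: 10 μL brought to 50 μL → factor 50/10 = 5
Overall dilution factor = 5 × 10 × 20 × 2 × 2 × 5 = 20000
Final = 4.00 μg/mL / 20000 = 0.0002000 μg/mL = 0.200 ng/mL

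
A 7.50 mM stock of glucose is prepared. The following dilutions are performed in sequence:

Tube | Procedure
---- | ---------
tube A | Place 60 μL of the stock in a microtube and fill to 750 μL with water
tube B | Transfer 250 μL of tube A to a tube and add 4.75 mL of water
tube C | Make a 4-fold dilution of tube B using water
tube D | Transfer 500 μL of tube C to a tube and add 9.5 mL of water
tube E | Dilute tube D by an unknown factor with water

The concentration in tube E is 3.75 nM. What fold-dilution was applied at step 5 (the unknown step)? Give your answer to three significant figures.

Step 1: 60 μL brought to 750 μL → factor 750/60 = 12.5
Step 2: 250 μL + 4.75 mL = 5000 μL total → factor 5000/250 = 20
Step 3: 4-fold → factor 4
Step 4: 500 μL + 9.5 mL = 10000 μL total → factor 10000/500 = 20
Step 5: unknown factor x
Product of known-step factors = 20000
Overall factor = 7.50 mM / (3.75 nM) = 2 × 10^6
x = 2 × 10^6 / 20000 = 100

100-fold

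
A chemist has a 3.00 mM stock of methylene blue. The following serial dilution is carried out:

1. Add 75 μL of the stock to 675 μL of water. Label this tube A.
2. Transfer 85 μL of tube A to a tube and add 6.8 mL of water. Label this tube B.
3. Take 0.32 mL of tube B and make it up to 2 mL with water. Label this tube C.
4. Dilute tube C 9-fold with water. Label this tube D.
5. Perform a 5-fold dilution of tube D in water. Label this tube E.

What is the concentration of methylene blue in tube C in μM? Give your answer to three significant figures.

0.593 μM

Step 1: 75 μL + 675 μL = 750 μL total → factor 750/75 = 10
Step 2: 85 μL + 6.8 mL = 6885 μL total → factor 6885/85 = 81
Step 3: 0.32 mL brought to 2 mL → factor 2/0.32 = 6.25
Dilution factor through tube C = 10 × 81 × 6.25 = 5062.5
[tube C] = 3.00 mM / 5062.5 = 0.0005926 mM = 0.593 μM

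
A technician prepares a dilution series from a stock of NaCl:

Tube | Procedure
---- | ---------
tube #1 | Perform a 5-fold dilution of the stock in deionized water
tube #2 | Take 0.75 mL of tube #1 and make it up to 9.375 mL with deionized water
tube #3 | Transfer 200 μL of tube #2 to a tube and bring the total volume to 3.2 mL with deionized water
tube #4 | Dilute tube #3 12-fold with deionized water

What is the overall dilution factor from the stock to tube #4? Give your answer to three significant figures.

Step 1: 5-fold → factor 5
Step 2: 0.75 mL brought to 9.375 mL → factor 9.375/0.75 = 12.5
Step 3: 200 μL brought to 3.2 mL → factor 3200/200 = 16
Step 4: 12-fold → factor 12
Overall dilution factor = 5 × 12.5 × 16 × 12 = 12000

1.20 × 10^4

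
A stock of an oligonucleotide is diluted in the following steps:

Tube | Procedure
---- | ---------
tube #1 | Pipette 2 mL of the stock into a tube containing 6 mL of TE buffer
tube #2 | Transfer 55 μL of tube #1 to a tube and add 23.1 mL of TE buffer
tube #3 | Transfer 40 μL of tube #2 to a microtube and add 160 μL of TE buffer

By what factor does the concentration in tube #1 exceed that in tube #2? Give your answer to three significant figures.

421

Step 1: 2 mL + 6 mL = 8 mL total → factor 8/2 = 4
Step 2: 55 μL + 23.1 mL = 23155 μL total → factor 23155/55 = 421
Dilution factor to tube #1 = 4; to tube #2 = 1684
[tube #1]/[tube #2] = (factor to tube #2)/(factor to tube #1) = 1684/4 = 421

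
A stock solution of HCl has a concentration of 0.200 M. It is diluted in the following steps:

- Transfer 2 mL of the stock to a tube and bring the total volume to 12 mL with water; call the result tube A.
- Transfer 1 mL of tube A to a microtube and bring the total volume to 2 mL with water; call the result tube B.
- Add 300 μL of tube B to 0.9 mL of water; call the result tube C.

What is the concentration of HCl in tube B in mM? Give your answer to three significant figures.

16.7 mM

Step 1: 2 mL brought to 12 mL → factor 12/2 = 6
Step 2: 1 mL brought to 2 mL → factor 2/1 = 2
Dilution factor through tube B = 6 × 2 = 12
[tube B] = 0.200 M / 12 = 0.01667 M = 16.7 mM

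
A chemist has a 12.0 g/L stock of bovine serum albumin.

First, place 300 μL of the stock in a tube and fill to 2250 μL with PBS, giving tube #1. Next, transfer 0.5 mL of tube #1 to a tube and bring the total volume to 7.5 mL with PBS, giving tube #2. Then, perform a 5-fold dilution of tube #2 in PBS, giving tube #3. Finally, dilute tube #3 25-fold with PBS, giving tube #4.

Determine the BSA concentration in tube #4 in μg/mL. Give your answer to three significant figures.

Step 1: 300 μL brought to 2250 μL → factor 2250/300 = 7.5
Step 2: 0.5 mL brought to 7.5 mL → factor 7.5/0.5 = 15
Step 3: 5-fold → factor 5
Step 4: 25-fold → factor 25
Overall dilution factor = 7.5 × 15 × 5 × 25 = 14062
Final = 12.0 g/L / 14062 = 0.0008533 g/L = 0.853 μg/mL

0.853 μg/mL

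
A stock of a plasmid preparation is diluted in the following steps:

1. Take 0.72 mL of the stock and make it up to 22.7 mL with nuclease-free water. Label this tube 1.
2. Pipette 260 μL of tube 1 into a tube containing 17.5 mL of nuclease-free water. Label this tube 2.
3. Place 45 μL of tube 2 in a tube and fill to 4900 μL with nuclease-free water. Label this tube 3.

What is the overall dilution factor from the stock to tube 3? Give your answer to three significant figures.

Step 1: 0.72 mL brought to 22.7 mL → factor 22.7/0.72 = 31.528
Step 2: 260 μL + 17.5 mL = 17760 μL total → factor 17760/260 = 68.308
Step 3: 45 μL brought to 4900 μL → factor 4900/45 = 108.89
Overall dilution factor = 31.528 × 68.308 × 108.89 = 2.345 × 10^5

2.35 × 10^5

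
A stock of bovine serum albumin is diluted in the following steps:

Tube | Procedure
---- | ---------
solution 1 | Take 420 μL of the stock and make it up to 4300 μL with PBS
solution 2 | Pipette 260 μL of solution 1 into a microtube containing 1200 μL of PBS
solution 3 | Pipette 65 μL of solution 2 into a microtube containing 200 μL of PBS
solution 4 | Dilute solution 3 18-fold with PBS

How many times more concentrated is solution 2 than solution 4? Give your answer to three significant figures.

73.4

Step 1: 420 μL brought to 4300 μL → factor 4300/420 = 10.238
Step 2: 260 μL + 1200 μL = 1460 μL total → factor 1460/260 = 5.6154
Step 3: 65 μL + 200 μL = 265 μL total → factor 265/65 = 4.0769
Step 4: 18-fold → factor 18
Dilution factor to solution 2 = 57.491; to solution 4 = 4218.9
[solution 2]/[solution 4] = (factor to solution 4)/(factor to solution 2) = 4218.9/57.491 = 73.4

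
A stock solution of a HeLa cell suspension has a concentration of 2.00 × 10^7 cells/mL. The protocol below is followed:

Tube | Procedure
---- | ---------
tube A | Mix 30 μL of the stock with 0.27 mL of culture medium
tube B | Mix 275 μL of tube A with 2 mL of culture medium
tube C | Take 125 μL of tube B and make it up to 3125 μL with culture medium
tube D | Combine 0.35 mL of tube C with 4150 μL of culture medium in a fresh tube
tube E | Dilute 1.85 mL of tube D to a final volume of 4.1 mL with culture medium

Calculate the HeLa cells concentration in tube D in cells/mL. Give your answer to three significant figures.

Step 1: 30 μL + 0.27 mL = 300 μL total → factor 300/30 = 10
Step 2: 275 μL + 2 mL = 2275 μL total → factor 2275/275 = 8.2727
Step 3: 125 μL brought to 3125 μL → factor 3125/125 = 25
Step 4: 0.35 mL + 4150 μL = 4.5 mL total → factor 4.5/0.35 = 12.857
Dilution factor through tube D = 10 × 8.2727 × 25 × 12.857 = 26591
[tube D] = 2.00 × 10^7 cells/mL / 26591 = 752 cells/mL

752 cells/mL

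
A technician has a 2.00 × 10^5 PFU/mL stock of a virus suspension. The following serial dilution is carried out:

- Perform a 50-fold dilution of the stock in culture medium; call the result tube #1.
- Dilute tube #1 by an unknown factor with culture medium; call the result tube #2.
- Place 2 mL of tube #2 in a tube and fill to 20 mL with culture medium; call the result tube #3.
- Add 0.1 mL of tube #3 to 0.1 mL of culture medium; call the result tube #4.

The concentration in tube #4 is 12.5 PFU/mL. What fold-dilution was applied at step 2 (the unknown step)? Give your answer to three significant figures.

Step 1: 50-fold → factor 50
Step 2: unknown factor x
Step 3: 2 mL brought to 20 mL → factor 20/2 = 10
Step 4: 0.1 mL + 0.1 mL = 0.2 mL total → factor 0.2/0.1 = 2
Product of known-step factors = 1000
Overall factor = 2.00 × 10^5 PFU/mL / (12.5 PFU/mL) = 16000
x = 16000 / 1000 = 16.0

16.0-fold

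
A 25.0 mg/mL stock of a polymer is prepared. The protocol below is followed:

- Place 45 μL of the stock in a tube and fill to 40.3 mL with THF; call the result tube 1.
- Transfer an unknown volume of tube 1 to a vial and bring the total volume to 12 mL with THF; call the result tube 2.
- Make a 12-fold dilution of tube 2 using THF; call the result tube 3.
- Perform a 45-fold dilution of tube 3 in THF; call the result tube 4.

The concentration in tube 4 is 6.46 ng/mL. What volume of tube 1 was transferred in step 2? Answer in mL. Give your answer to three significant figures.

1.50 mL

Step 1: 45 μL brought to 40.3 mL → factor 40300/45 = 895.56
Step 2: v brought to 12 mL → factor = 12 mL/v
Step 3: 12-fold → factor 12
Step 4: 45-fold → factor 45
Product of known-step factors = 4.836 × 10^5
Overall factor = 25.0 mg/mL / (6.46 ng/mL) = 3.87 × 10^6
Step-2 factor = 3.87 × 10^6 / 4.836 × 10^5 = 8.0024
v = 12 mL / 8.0024 = 1.50 mL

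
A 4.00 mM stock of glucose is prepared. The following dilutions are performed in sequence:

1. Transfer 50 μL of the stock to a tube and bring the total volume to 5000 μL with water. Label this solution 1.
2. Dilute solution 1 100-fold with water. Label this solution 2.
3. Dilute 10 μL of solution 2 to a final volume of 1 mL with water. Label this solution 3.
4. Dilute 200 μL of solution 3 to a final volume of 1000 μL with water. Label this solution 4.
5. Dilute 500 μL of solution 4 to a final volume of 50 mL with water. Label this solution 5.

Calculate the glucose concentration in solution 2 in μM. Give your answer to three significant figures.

Step 1: 50 μL brought to 5000 μL → factor 5000/50 = 100
Step 2: 100-fold → factor 100
Dilution factor through solution 2 = 100 × 100 = 10000
[solution 2] = 4.00 mM / 10000 = 0.0004000 mM = 0.400 μM

0.400 μM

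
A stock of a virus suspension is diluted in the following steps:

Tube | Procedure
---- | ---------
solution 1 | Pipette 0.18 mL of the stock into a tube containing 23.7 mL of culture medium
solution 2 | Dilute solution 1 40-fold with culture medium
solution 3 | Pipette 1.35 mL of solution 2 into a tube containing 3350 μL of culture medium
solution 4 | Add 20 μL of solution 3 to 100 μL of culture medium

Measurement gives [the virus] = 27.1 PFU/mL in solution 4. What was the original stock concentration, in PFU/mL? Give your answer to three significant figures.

3.00 × 10^6 PFU/mL

Step 1: 0.18 mL + 23.7 mL = 23.88 mL total → factor 23.88/0.18 = 132.67
Step 2: 40-fold → factor 40
Step 3: 1.35 mL + 3350 μL = 4.7 mL total → factor 4.7/1.35 = 3.4815
Step 4: 20 μL + 100 μL = 120 μL total → factor 120/20 = 6
Overall dilution factor = 132.67 × 40 × 3.4815 × 6 = 1.1085 × 10^5
Stock = 27.1 PFU/mL × 1.1085 × 10^5 = 3.00 × 10^6 PFU/mL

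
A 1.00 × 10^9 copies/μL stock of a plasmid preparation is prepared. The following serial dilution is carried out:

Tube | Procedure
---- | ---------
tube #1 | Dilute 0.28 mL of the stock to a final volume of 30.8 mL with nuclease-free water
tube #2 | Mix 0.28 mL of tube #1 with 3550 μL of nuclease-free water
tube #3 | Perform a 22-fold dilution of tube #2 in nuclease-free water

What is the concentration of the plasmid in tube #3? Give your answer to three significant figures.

Step 1: 0.28 mL brought to 30.8 mL → factor 30.8/0.28 = 110
Step 2: 0.28 mL + 3550 μL = 3.83 mL total → factor 3.83/0.28 = 13.679
Step 3: 22-fold → factor 22
Overall dilution factor = 110 × 13.679 × 22 = 33102
Final = 1.00 × 10^9 copies/μL / 33102 = 3.02 × 10^4 copies/μL

3.02 × 10^4 copies/μL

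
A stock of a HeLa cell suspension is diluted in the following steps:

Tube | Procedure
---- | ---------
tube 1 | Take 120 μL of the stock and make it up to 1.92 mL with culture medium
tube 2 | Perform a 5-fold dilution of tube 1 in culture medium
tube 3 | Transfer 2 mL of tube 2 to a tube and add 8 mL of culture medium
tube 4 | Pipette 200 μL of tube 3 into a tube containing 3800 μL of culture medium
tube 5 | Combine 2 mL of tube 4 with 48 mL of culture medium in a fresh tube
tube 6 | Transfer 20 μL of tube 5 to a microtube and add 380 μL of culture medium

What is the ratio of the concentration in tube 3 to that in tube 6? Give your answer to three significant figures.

Step 1: 120 μL brought to 1.92 mL → factor 1920/120 = 16
Step 2: 5-fold → factor 5
Step 3: 2 mL + 8 mL = 10 mL total → factor 10/2 = 5
Step 4: 200 μL + 3800 μL = 4000 μL total → factor 4000/200 = 20
Step 5: 2 mL + 48 mL = 50 mL total → factor 50/2 = 25
Step 6: 20 μL + 380 μL = 400 μL total → factor 400/20 = 20
Dilution factor to tube 3 = 400; to tube 6 = 4 × 10^6
[tube 3]/[tube 6] = (factor to tube 6)/(factor to tube 3) = 4 × 10^6/400 = 1.00 × 10^4

1.00 × 10^4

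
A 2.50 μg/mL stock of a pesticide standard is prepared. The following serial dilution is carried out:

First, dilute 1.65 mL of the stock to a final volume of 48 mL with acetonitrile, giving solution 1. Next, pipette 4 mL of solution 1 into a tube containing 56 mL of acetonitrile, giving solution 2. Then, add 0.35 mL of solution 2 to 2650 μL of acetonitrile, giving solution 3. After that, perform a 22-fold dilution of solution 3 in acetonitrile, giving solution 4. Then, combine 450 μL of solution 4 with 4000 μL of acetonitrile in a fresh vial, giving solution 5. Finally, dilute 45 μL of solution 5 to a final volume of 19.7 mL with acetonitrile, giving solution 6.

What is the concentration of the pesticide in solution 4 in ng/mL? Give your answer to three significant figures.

0.0304 ng/mL

Step 1: 1.65 mL brought to 48 mL → factor 48/1.65 = 29.091
Step 2: 4 mL + 56 mL = 60 mL total → factor 60/4 = 15
Step 3: 0.35 mL + 2650 μL = 3 mL total → factor 3/0.35 = 8.5714
Step 4: 22-fold → factor 22
Dilution factor through solution 4 = 29.091 × 15 × 8.5714 × 22 = 82286
[solution 4] = 2.50 μg/mL / 82286 = 3.038 × 10^-5 μg/mL = 0.0304 ng/mL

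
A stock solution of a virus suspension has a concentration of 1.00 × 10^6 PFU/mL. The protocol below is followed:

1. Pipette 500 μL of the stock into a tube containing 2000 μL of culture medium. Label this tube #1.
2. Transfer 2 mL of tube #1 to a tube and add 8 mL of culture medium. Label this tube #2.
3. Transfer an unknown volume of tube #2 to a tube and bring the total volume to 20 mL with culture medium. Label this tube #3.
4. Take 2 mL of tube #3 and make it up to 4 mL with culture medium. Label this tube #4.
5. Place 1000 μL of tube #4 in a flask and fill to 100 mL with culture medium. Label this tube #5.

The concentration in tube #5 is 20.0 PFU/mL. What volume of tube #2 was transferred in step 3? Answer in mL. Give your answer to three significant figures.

2.00 mL

Step 1: 500 μL + 2000 μL = 2500 μL total → factor 2500/500 = 5
Step 2: 2 mL + 8 mL = 10 mL total → factor 10/2 = 5
Step 3: v brought to 20 mL → factor = 20 mL/v
Step 4: 2 mL brought to 4 mL → factor 4/2 = 2
Step 5: 1000 μL brought to 100 mL → factor 1 × 10^5/1000 = 100
Product of known-step factors = 5000
Overall factor = 1.00 × 10^6 PFU/mL / (20.0 PFU/mL) = 50000
Step-3 factor = 50000 / 5000 = 10
v = 20 mL / 10 = 2.00 mL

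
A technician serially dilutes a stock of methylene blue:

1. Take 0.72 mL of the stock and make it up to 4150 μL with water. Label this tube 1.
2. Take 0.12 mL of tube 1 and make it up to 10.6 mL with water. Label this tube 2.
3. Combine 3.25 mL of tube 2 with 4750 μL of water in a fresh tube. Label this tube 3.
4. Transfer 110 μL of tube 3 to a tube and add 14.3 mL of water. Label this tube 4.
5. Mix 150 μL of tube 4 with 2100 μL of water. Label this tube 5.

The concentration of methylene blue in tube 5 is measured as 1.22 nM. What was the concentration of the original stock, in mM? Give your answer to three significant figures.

3.00 mM

Step 1: 0.72 mL brought to 4150 μL → factor 4.15/0.72 = 5.7639
Step 2: 0.12 mL brought to 10.6 mL → factor 10.6/0.12 = 88.333
Step 3: 3.25 mL + 4750 μL = 8 mL total → factor 8/3.25 = 2.4615
Step 4: 110 μL + 14.3 mL = 14410 μL total → factor 14410/110 = 131
Step 5: 150 μL + 2100 μL = 2250 μL total → factor 2250/150 = 15
Overall dilution factor = 5.7639 × 88.333 × 2.4615 × 131 × 15 = 2.4627 × 10^6
Stock = 1.22 nM × 2.4627 × 10^6 = 3.004 × 10^6 nM = 3.00 mM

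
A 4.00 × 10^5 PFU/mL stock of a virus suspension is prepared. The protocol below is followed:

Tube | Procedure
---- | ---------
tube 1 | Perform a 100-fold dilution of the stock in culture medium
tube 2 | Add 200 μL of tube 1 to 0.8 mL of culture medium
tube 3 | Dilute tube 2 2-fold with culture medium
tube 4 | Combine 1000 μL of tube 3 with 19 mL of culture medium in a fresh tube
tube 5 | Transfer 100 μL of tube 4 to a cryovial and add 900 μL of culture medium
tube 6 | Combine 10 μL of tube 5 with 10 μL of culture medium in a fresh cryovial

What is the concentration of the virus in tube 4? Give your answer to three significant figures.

20.0 PFU/mL

Step 1: 100-fold → factor 100
Step 2: 200 μL + 0.8 mL = 1000 μL total → factor 1000/200 = 5
Step 3: 2-fold → factor 2
Step 4: 1000 μL + 19 mL = 20000 μL total → factor 20000/1000 = 20
Dilution factor through tube 4 = 100 × 5 × 2 × 20 = 20000
[tube 4] = 4.00 × 10^5 PFU/mL / 20000 = 20.0 PFU/mL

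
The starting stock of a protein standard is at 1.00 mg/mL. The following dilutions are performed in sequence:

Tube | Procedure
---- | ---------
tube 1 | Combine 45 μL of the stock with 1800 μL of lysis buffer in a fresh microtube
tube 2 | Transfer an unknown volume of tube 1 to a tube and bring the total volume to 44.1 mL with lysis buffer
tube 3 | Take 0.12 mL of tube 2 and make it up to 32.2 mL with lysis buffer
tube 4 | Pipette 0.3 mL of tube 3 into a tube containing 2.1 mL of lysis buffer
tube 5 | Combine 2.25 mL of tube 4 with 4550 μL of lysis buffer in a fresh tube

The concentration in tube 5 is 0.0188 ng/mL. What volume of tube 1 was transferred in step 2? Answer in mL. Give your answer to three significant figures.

Step 1: 45 μL + 1800 μL = 1845 μL total → factor 1845/45 = 41
Step 2: v brought to 44.1 mL → factor = 44.1 mL/v
Step 3: 0.12 mL brought to 32.2 mL → factor 32.2/0.12 = 268.33
Step 4: 0.3 mL + 2.1 mL = 2.4 mL total → factor 2.4/0.3 = 8
Step 5: 2.25 mL + 4550 μL = 6.8 mL total → factor 6.8/2.25 = 3.0222
Product of known-step factors = 2.66 × 10^5
Overall factor = 1.00 mg/mL / (0.0188 ng/mL) = 5.3191 × 10^7
Step-2 factor = 5.3191 × 10^7 / 2.66 × 10^5 = 199.97
v = 44.1 mL / 199.97 = 0.221 mL

0.221 mL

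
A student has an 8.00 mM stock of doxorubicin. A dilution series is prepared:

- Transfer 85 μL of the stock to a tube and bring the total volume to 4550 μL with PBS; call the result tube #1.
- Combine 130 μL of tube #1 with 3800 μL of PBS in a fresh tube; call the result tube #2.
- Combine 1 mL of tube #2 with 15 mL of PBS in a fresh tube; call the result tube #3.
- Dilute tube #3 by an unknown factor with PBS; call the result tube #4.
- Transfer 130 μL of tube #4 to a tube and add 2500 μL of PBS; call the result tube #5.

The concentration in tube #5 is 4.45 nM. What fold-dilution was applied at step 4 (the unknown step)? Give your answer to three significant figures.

Step 1: 85 μL brought to 4550 μL → factor 4550/85 = 53.529
Step 2: 130 μL + 3800 μL = 3930 μL total → factor 3930/130 = 30.231
Step 3: 1 mL + 15 mL = 16 mL total → factor 16/1 = 16
Step 4: unknown factor x
Step 5: 130 μL + 2500 μL = 2630 μL total → factor 2630/130 = 20.231
Product of known-step factors = 5.2381 × 10^5
Overall factor = 8.00 mM / (4.45 nM) = 1.7978 × 10^6
x = 1.7978 × 10^6 / 5.2381 × 10^5 = 3.43

3.43-fold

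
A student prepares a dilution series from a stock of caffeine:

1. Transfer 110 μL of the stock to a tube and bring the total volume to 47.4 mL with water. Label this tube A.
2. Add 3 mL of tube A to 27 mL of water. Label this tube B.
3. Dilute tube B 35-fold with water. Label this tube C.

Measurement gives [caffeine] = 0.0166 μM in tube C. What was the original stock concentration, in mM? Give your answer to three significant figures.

2.50 mM

Step 1: 110 μL brought to 47.4 mL → factor 47400/110 = 430.91
Step 2: 3 mL + 27 mL = 30 mL total → factor 30/3 = 10
Step 3: 35-fold → factor 35
Overall dilution factor = 430.91 × 10 × 35 = 1.5082 × 10^5
Stock = 0.0166 μM × 1.5082 × 10^5 = 2504 μM = 2.50 mM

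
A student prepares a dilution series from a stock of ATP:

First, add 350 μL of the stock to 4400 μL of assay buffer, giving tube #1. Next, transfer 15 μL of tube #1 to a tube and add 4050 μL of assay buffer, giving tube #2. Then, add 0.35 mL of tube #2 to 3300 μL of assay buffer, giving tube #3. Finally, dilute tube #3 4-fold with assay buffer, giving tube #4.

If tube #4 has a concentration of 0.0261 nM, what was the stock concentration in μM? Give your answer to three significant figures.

4.00 μM

Step 1: 350 μL + 4400 μL = 4750 μL total → factor 4750/350 = 13.571
Step 2: 15 μL + 4050 μL = 4065 μL total → factor 4065/15 = 271
Step 3: 0.35 mL + 3300 μL = 3.65 mL total → factor 3.65/0.35 = 10.429
Step 4: 4-fold → factor 4
Overall dilution factor = 13.571 × 271 × 10.429 × 4 = 1.5342 × 10^5
Stock = 0.0261 nM × 1.5342 × 10^5 = 4004 nM = 4.00 μM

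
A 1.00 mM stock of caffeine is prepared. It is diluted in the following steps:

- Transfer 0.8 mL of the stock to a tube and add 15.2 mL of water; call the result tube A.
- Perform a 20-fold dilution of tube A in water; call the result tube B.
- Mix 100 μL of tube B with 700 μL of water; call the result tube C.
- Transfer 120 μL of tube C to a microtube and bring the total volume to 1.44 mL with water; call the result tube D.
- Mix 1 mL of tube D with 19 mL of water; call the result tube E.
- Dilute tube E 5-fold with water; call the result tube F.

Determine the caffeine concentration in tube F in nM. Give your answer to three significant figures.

0.260 nM

Step 1: 0.8 mL + 15.2 mL = 16 mL total → factor 16/0.8 = 20
Step 2: 20-fold → factor 20
Step 3: 100 μL + 700 μL = 800 μL total → factor 800/100 = 8
Step 4: 120 μL brought to 1.44 mL → factor 1440/120 = 12
Step 5: 1 mL + 19 mL = 20 mL total → factor 20/1 = 20
Step 6: 5-fold → factor 5
Overall dilution factor = 20 × 20 × 8 × 12 × 20 × 5 = 3.84 × 10^6
Final = 1.00 mM / 3.84 × 10^6 = 2.604 × 10^-7 mM = 0.260 nM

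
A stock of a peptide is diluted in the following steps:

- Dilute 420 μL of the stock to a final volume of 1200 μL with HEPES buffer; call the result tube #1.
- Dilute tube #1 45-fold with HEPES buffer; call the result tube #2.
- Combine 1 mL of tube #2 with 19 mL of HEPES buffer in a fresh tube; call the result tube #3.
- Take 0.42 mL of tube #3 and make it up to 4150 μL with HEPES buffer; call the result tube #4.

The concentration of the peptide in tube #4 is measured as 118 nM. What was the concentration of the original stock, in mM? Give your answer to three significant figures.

Step 1: 420 μL brought to 1200 μL → factor 1200/420 = 2.8571
Step 2: 45-fold → factor 45
Step 3: 1 mL + 19 mL = 20 mL total → factor 20/1 = 20
Step 4: 0.42 mL brought to 4150 μL → factor 4.15/0.42 = 9.881
Overall dilution factor = 2.8571 × 45 × 20 × 9.881 = 25408
Stock = 118 nM × 25408 = 2.998 × 10^6 nM = 3.00 mM

3.00 mM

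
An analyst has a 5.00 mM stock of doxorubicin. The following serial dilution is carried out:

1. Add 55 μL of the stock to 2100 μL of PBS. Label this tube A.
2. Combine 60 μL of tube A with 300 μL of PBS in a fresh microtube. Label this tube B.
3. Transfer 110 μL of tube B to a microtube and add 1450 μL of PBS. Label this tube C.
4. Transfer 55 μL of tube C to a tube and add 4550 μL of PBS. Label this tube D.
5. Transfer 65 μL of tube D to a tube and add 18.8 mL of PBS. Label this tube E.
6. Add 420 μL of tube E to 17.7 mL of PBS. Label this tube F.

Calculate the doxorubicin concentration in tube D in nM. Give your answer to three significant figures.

Step 1: 55 μL + 2100 μL = 2155 μL total → factor 2155/55 = 39.182
Step 2: 60 μL + 300 μL = 360 μL total → factor 360/60 = 6
Step 3: 110 μL + 1450 μL = 1560 μL total → factor 1560/110 = 14.182
Step 4: 55 μL + 4550 μL = 4605 μL total → factor 4605/55 = 83.727
Dilution factor through tube D = 39.182 × 6 × 14.182 × 83.727 = 2.7915 × 10^5
[tube D] = 5.00 mM / 2.7915 × 10^5 = 1.791 × 10^-5 mM = 17.9 nM

17.9 nM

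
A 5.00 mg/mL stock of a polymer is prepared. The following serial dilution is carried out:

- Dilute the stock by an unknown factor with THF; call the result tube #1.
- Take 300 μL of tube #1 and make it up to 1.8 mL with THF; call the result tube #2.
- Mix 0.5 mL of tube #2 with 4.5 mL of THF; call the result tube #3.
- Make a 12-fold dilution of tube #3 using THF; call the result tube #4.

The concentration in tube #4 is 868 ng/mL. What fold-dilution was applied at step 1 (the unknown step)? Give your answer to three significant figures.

Step 1: unknown factor x
Step 2: 300 μL brought to 1.8 mL → factor 1800/300 = 6
Step 3: 0.5 mL + 4.5 mL = 5 mL total → factor 5/0.5 = 10
Step 4: 12-fold → factor 12
Product of known-step factors = 720
Overall factor = 5.00 mg/mL / (868 ng/mL) = 5760.4
x = 5760.4 / 720 = 8.00

8.00-fold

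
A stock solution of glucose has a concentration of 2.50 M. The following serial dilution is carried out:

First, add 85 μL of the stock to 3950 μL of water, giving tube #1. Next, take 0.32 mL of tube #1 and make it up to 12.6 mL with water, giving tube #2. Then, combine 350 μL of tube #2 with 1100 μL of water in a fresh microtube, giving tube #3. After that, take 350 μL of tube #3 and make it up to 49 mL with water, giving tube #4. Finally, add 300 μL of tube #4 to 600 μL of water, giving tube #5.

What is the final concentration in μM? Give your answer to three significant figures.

0.769 μM

Step 1: 85 μL + 3950 μL = 4035 μL total → factor 4035/85 = 47.471
Step 2: 0.32 mL brought to 12.6 mL → factor 12.6/0.32 = 39.375
Step 3: 350 μL + 1100 μL = 1450 μL total → factor 1450/350 = 4.1429
Step 4: 350 μL brought to 49 mL → factor 49000/350 = 140
Step 5: 300 μL + 600 μL = 900 μL total → factor 900/300 = 3
Overall dilution factor = 47.471 × 39.375 × 4.1429 × 140 × 3 = 3.2523 × 10^6
Final = 2.50 M / 3.2523 × 10^6 = 7.687 × 10^-7 M = 0.769 μM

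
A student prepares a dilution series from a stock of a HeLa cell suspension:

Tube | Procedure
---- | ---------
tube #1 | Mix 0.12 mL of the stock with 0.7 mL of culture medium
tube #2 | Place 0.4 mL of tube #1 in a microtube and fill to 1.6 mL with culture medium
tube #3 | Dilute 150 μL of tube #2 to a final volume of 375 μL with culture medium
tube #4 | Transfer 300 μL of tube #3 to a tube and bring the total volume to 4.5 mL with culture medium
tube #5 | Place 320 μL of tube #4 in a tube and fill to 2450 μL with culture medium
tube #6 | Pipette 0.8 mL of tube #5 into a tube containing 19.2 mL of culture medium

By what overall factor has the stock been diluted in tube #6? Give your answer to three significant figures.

Step 1: 0.12 mL + 0.7 mL = 0.82 mL total → factor 0.82/0.12 = 6.8333
Step 2: 0.4 mL brought to 1.6 mL → factor 1.6/0.4 = 4
Step 3: 150 μL brought to 375 μL → factor 375/150 = 2.5
Step 4: 300 μL brought to 4.5 mL → factor 4500/300 = 15
Step 5: 320 μL brought to 2450 μL → factor 2450/320 = 7.6562
Step 6: 0.8 mL + 19.2 mL = 20 mL total → factor 20/0.8 = 25
Overall dilution factor = 6.8333 × 4 × 2.5 × 15 × 7.6562 × 25 = 1.9619 × 10^5

1.96 × 10^5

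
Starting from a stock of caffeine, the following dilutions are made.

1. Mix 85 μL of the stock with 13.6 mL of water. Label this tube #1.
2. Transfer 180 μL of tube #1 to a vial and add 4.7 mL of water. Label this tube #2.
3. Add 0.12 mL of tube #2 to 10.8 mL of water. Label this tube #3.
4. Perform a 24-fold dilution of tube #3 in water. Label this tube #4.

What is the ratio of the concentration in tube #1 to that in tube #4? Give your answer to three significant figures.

Step 1: 85 μL + 13.6 mL = 13685 μL total → factor 13685/85 = 161
Step 2: 180 μL + 4.7 mL = 4880 μL total → factor 4880/180 = 27.111
Step 3: 0.12 mL + 10.8 mL = 10.92 mL total → factor 10.92/0.12 = 91
Step 4: 24-fold → factor 24
Dilution factor to tube #1 = 161; to tube #4 = 9.5329 × 10^6
[tube #1]/[tube #4] = (factor to tube #4)/(factor to tube #1) = 9.5329 × 10^6/161 = 5.92 × 10^4

5.92 × 10^4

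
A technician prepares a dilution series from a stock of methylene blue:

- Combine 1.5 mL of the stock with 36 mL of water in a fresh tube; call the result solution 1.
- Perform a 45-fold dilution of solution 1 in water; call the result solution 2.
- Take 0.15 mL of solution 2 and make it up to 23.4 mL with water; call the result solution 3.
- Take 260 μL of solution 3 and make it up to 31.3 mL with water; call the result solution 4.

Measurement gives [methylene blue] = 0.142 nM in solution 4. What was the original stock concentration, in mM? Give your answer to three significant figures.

Step 1: 1.5 mL + 36 mL = 37.5 mL total → factor 37.5/1.5 = 25
Step 2: 45-fold → factor 45
Step 3: 0.15 mL brought to 23.4 mL → factor 23.4/0.15 = 156
Step 4: 260 μL brought to 31.3 mL → factor 31300/260 = 120.38
Overall dilution factor = 25 × 45 × 156 × 120.38 = 2.1128 × 10^7
Stock = 0.142 nM × 2.1128 × 10^7 = 3.000 × 10^6 nM = 3.00 mM

3.00 mM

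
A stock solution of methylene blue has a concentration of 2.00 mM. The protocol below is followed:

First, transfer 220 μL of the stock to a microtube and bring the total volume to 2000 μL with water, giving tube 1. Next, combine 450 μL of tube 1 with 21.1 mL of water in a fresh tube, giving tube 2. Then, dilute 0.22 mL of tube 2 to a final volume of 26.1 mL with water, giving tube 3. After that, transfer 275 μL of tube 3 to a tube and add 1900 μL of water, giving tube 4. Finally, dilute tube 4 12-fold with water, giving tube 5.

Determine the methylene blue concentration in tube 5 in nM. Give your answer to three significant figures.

Step 1: 220 μL brought to 2000 μL → factor 2000/220 = 9.0909
Step 2: 450 μL + 21.1 mL = 21550 μL total → factor 21550/450 = 47.889
Step 3: 0.22 mL brought to 26.1 mL → factor 26.1/0.22 = 118.64
Step 4: 275 μL + 1900 μL = 2175 μL total → factor 2175/275 = 7.9091
Step 5: 12-fold → factor 12
Overall dilution factor = 9.0909 × 47.889 × 118.64 × 7.9091 × 12 = 4.9019 × 10^6
Final = 2.00 mM / 4.9019 × 10^6 = 4.080 × 10^-7 mM = 0.408 nM

0.408 nM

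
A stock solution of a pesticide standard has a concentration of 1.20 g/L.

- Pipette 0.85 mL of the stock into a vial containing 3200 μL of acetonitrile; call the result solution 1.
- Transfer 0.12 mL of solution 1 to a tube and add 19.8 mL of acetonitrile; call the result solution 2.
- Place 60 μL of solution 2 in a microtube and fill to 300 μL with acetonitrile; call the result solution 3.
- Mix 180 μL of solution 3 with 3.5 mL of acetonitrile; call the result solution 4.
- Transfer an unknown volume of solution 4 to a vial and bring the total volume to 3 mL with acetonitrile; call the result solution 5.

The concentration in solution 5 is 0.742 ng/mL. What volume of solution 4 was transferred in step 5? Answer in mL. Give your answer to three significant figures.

Step 1: 0.85 mL + 3200 μL = 4.05 mL total → factor 4.05/0.85 = 4.7647
Step 2: 0.12 mL + 19.8 mL = 19.92 mL total → factor 19.92/0.12 = 166
Step 3: 60 μL brought to 300 μL → factor 300/60 = 5
Step 4: 180 μL + 3.5 mL = 3680 μL total → factor 3680/180 = 20.444
Step 5: v brought to 3 mL → factor = 3 mL/v
Product of known-step factors = 80852
Overall factor = 1.20 g/L / (0.742 ng/mL) = 1.6173 × 10^6
Step-5 factor = 1.6173 × 10^6 / 80852 = 20.003
v = 3 mL / 20.003 = 0.150 mL

0.150 mL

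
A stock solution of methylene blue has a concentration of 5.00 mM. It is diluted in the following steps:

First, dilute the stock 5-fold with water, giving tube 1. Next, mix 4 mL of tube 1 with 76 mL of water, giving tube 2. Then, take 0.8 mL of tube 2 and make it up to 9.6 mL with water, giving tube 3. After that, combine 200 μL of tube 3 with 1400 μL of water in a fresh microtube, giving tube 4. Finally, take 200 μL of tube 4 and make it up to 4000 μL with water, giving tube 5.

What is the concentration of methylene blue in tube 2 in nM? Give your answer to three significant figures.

Step 1: 5-fold → factor 5
Step 2: 4 mL + 76 mL = 80 mL total → factor 80/4 = 20
Dilution factor through tube 2 = 5 × 20 = 100
[tube 2] = 5.00 mM / 100 = 0.05000 mM = 5.00 × 10^4 nM

5.00 × 10^4 nM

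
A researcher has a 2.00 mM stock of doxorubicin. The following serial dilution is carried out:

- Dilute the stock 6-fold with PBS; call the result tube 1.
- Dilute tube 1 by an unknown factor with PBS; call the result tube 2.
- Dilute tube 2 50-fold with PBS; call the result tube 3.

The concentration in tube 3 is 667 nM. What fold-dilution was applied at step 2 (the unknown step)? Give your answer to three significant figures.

Step 1: 6-fold → factor 6
Step 2: unknown factor x
Step 3: 50-fold → factor 50
Product of known-step factors = 300
Overall factor = 2.00 mM / (667 nM) = 2998.5
x = 2998.5 / 300 = 10.0

10.0-fold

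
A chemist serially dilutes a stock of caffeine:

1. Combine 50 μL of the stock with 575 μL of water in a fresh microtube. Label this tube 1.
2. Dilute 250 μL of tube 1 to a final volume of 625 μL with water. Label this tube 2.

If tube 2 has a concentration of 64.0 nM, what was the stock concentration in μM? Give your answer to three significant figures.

Step 1: 50 μL + 575 μL = 625 μL total → factor 625/50 = 12.5
Step 2: 250 μL brought to 625 μL → factor 625/250 = 2.5
Overall dilution factor = 12.5 × 2.5 = 31.25
Stock = 64.0 nM × 31.25 = 2000 nM = 2.00 μM

2.00 μM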